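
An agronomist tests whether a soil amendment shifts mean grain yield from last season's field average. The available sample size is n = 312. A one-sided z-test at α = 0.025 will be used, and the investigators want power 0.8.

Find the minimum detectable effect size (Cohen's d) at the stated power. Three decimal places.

d ≈ 0.159

Need Φ(δ − 1.960) = 0.8, so δ = 1.960 + 0.842 = 2.802.
δ = d·√n ⇒ d = δ/√n = 2.802/√312 = 0.1586.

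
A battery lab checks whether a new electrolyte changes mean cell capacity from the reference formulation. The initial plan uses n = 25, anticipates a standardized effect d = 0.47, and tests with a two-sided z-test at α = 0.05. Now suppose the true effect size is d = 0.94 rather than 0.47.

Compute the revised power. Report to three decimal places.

Power ≈ 0.997

With d = 0.94: δ = d·√n = 0.94 × √25 = 4.7000. Critical value z_{0.025} = 1.960.
Revised power = Φ(δ − 1.960) + Φ(−δ − 1.960) = Φ(2.740) + Φ(-6.660) = 0.9969 + 0.0000 = 0.9969.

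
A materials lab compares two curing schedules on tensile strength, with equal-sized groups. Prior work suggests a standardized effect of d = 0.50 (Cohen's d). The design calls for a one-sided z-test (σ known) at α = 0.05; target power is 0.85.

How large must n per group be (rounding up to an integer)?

n = 58 per group

Set Φ(δ − 1.645) = 0.85; then δ − 1.645 = Φ⁻¹(0.85) = 1.036, giving δ = 2.681.
δ = d·√(n/2) ⇒ n = 2(δ/d)² = 2 × (2.681 / 0.50)² = 57.51.
Rounding up, n = 58 per group.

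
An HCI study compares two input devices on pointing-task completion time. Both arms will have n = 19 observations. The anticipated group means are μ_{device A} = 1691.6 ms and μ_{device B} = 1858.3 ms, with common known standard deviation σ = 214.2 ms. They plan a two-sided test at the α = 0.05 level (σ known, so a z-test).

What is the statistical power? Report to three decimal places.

Power ≈ 0.670

Standardized effect: d = |μ_{device A} − μ_{device B}| / σ = |1691.6 − 1858.3| / 214.2 = 0.7782
Noncentrality parameter: δ = d·√(n/2) = 0.7782 × √(19/2) = 2.3987
Critical value for a two-sided test at α = 0.05: z_{α/2} = 1.960.
Power = Φ(δ − 1.960) + Φ(−δ − 1.960) = Φ(0.439) + Φ(-4.359) = 0.6696 + 0.0000 = 0.6696.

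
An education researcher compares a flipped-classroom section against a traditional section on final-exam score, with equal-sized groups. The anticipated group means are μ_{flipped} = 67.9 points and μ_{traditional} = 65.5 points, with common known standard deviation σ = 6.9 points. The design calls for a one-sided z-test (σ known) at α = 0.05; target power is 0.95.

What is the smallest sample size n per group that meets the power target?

Standardized effect: d = |μ_{flipped} − μ_{traditional}| / σ = |67.9 − 65.5| / 6.9 = 0.3478
Set Φ(δ − 1.645) = 0.95; then δ − 1.645 = Φ⁻¹(0.95) = 1.645, giving δ = 3.290.
δ = d·√(n/2) ⇒ n = 2(δ/d)² = 2 × (3.290 / 0.3478)² = 178.90.
Rounding up, n = 179 per group.

n = 179 per group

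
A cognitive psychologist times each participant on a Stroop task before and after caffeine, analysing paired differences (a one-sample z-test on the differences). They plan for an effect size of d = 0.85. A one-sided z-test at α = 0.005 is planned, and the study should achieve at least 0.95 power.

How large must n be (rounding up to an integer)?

Set Φ(δ − 2.576) = 0.95; then δ − 2.576 = Φ⁻¹(0.95) = 1.645, giving δ = 4.221.
δ = d·√n ⇒ n = (δ/d)² = (4.221 / 0.85)² = 24.66.
Rounding up, n = 25.

n = 25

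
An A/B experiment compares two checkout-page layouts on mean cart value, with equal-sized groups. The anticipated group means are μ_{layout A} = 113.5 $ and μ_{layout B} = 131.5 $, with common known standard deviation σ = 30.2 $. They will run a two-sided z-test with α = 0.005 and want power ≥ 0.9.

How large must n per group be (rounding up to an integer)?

Standardized effect: d = |μ_{layout A} − μ_{layout B}| / σ = |113.5 − 131.5| / 30.2 = 0.5960
For power 0.9 need Φ(δ − z_{0.0025}) = 0.9, so δ = z_{0.0025} + z_{0.10} = 2.807 + 1.282 = 4.089.
(Ignoring the negligible lower-tail rejection probability gives the usual closed-form inversion.)
δ = d·√(n/2) ⇒ n = 2(δ/d)² = 2 × (4.089 / 0.5960)² = 94.11.
Round up to the next whole unit.

n = 95 per group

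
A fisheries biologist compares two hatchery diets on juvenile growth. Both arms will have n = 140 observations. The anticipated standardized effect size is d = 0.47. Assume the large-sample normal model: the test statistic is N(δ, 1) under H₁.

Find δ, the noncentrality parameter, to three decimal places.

δ ≈ 3.932

δ = d·√(n/2) = 0.47 × √(140/2) = 3.9323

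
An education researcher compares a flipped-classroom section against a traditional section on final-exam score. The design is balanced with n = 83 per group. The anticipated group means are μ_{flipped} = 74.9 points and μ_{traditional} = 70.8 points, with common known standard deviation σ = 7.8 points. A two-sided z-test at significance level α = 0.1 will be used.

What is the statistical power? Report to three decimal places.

Standardized effect: d = |μ_{flipped} − μ_{traditional}| / σ = |74.9 − 70.8| / 7.8 = 0.5256
Noncentrality parameter: δ = d·√(n/2) = 0.5256 × √(83/2) = 3.3862
Two-sided α = 0.1 → critical value z_{0.05} = 1.645.
Power = Φ(δ − 1.645) + Φ(−δ − 1.645) = Φ(1.741) + Φ(-5.031) = 0.9592 + 0.0000 = 0.9592.

Power ≈ 0.959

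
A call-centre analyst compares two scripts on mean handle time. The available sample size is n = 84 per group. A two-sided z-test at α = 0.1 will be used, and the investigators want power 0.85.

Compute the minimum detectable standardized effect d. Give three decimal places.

Need Φ(δ − 1.645) = 0.85, so δ = 1.645 + 1.036 = 2.681.
(The second rejection-region term Φ(−δ − z_{α/2}) is negligible and dropped.)
δ = d·√(n/2) ⇒ d = δ/√(n/2) = 2.681/√(84/2) = 0.4137.

d ≈ 0.414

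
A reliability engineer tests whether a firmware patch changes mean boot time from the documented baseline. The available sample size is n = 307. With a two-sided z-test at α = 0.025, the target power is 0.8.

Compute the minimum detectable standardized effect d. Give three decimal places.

d ≈ 0.176

Required noncentrality: δ = z_{0.0125} + z_{0.20} = 2.241 + 0.842 = 3.083.
(The second rejection-region term Φ(−δ − z_{α/2}) is negligible and dropped.)
δ = d·√n ⇒ d = δ/√n = 3.083/√307 = 0.1760.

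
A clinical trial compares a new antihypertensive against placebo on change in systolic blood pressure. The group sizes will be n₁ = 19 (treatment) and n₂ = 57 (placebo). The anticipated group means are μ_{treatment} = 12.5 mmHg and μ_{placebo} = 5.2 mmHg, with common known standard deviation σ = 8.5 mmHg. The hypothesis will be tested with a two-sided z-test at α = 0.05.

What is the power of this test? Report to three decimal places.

Standardized effect: d = |μ_{treatment} − μ_{placebo}| / σ = |12.5 − 5.2| / 8.5 = 0.8588
Noncentrality parameter: δ = d / √(1/n₁ + 1/n₂) = 0.8588 / √(1/19 + 1/57) = 3.2420
Two-sided α = 0.05 → critical value z_{0.025} = 1.960.
Power = Φ(δ − 1.960) + Φ(−δ − 1.960) = Φ(1.282) + Φ(-5.202) = 0.9001 + 0.0000 = 0.9001.

Power ≈ 0.900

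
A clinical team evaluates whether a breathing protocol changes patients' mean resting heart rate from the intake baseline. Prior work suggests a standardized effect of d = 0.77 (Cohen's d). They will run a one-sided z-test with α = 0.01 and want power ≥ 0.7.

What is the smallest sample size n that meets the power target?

Set Φ(δ − 2.326) = 0.7; then δ − 2.326 = Φ⁻¹(0.7) = 0.524, giving δ = 2.851.
δ = d·√n ⇒ n = (δ/d)² = (2.851 / 0.77)² = 13.71.
Rounding up, n = 14.

n = 14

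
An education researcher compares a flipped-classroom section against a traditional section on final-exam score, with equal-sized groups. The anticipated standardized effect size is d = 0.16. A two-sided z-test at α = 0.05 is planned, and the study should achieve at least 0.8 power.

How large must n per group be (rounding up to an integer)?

n = 614 per group

For power 0.8 need Φ(δ − z_{0.025}) = 0.8, so δ = z_{0.025} + z_{0.20} = 1.960 + 0.842 = 2.802.
(The Φ(−δ − z_{α/2}) term is vanishingly small for δ > 0 and is dropped in the standard sample-size formula.)
δ = d·√(n/2) ⇒ n = 2(δ/d)² = 2 × (2.802 / 0.16)² = 613.19.
Rounding up, n = 614 per group.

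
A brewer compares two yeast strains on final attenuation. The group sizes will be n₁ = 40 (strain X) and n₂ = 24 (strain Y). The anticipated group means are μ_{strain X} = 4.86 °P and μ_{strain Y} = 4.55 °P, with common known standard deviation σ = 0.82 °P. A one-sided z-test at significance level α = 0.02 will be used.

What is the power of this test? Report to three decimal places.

Standardized effect: d = |μ_{strain X} − μ_{strain Y}| / σ = |4.86 − 4.55| / 0.82 = 0.3780
Noncentrality parameter: δ = d / √(1/n₁ + 1/n₂) = 0.3780 / √(1/40 + 1/24) = 1.4642
Critical value for a one-sided test at α = 0.02: z_α = 2.054.
Power = Φ(δ − 2.054) = Φ(-0.590) = 0.2777.

Power ≈ 0.278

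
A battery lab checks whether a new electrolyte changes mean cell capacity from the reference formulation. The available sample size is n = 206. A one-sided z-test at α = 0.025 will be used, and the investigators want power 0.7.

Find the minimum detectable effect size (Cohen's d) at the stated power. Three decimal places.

d ≈ 0.173

Need Φ(δ − 1.960) = 0.7, so δ = 1.960 + 0.524 = 2.484.
δ = d·√n ⇒ d = δ/√n = 2.484/√206 = 0.1731.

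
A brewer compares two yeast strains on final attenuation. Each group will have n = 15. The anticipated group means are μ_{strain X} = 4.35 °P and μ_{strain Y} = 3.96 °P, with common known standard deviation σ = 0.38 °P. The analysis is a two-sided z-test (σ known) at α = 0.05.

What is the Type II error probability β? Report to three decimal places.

β ≈ 0.197

Standardized effect: d = |μ_{strain X} − μ_{strain Y}| / σ = |4.35 − 3.96| / 0.38 = 1.0263
Noncentrality parameter: δ = d·√(n/2) = 1.0263 × √(15/2) = 2.8107
Two-sided α = 0.05 → critical value z_{0.025} = 1.960.
Power = Φ(δ − 1.960) + Φ(−δ − 1.960) = Φ(0.851) + Φ(-4.771) = 0.8025 + 0.0000 = 0.8025.
Type II error: β = 1 − power = 1 − 0.8025 = 0.1975.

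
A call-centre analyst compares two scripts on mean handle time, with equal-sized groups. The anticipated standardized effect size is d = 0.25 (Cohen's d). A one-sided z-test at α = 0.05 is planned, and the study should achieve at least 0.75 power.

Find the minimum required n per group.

For power 0.75 need Φ(δ − z_{0.05}) = 0.75, so δ = z_{0.05} + z_{0.25} = 1.645 + 0.674 = 2.319.
δ = d·√(n/2) ⇒ n = 2(δ/d)² = 2 × (2.319 / 0.25)² = 172.14.
Round up to the next whole unit.

n = 173 per group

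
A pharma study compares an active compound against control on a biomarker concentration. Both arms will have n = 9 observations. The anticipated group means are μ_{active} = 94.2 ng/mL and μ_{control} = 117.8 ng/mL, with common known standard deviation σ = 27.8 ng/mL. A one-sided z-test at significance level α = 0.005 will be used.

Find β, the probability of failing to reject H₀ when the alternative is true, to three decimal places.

β ≈ 0.781

Standardized effect: d = |μ_{active} − μ_{control}| / σ = |94.2 − 117.8| / 27.8 = 0.8489
Noncentrality parameter: δ = d·√(n/2) = 0.8489 × √(9/2) = 1.8008
One-sided α = 0.005 → critical value z_{0.005} = 2.576.
Power = Φ(δ − 2.576) = Φ(-0.775) = 0.2192.
Type II error: β = 1 − power = 1 − 0.2192 = 0.7808.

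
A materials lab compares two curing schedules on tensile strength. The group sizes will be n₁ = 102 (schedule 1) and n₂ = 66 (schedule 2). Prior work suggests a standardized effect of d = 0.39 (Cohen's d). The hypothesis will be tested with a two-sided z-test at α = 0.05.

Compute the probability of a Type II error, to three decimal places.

β ≈ 0.305

Noncentrality parameter: δ = d / √(1/n₁ + 1/n₂) = 0.39 / √(1/102 + 1/66) = 2.4688
Two-sided α = 0.05 → critical value z_{0.025} = 1.960.
Power = Φ(δ − 1.960) + Φ(−δ − 1.960) = Φ(0.509) + Φ(-4.429) = 0.6946 + 0.0000 = 0.6946.
Type II error: β = 1 − power = 1 − 0.6946 = 0.3054.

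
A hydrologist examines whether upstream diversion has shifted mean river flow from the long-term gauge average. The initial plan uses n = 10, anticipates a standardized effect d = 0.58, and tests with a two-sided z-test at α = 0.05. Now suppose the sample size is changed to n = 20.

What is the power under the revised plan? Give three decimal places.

With n = 20: δ = d·√n = 0.58 × √20 = 2.5938. Critical value z_{0.025} = 1.960.
Revised power = Φ(δ − 1.960) + Φ(−δ − 1.960) = Φ(0.634) + Φ(-4.554) = 0.7369 + 0.0000 = 0.7369.

Power ≈ 0.737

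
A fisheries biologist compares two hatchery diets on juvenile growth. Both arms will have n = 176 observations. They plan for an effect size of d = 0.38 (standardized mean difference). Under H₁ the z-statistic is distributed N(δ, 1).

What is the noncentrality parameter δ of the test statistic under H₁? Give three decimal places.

δ ≈ 3.565

δ = d·√(n/2) = 0.38 × √(176/2) = 3.5647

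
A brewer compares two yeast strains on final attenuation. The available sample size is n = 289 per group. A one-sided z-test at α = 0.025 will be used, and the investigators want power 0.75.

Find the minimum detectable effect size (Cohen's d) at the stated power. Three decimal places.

Required noncentrality: δ = z_{0.025} + z_{0.25} = 1.960 + 0.674 = 2.634.
δ = d·√(n/2) ⇒ d = δ/√(n/2) = 2.634/√(289/2) = 0.2192.

d ≈ 0.219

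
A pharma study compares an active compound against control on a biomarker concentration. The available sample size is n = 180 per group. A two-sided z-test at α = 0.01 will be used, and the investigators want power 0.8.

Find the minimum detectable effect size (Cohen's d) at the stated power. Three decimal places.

Need Φ(δ − 2.576) = 0.8, so δ = 2.576 + 0.842 = 3.417.
(Lower-tail contribution to power is negligible for δ > 0.)
δ = d·√(n/2) ⇒ d = δ/√(n/2) = 3.417/√(180/2) = 0.3602.

d ≈ 0.360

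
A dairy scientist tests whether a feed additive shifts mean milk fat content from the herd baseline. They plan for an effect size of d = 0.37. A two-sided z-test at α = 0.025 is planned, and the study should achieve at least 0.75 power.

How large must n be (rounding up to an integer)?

For power 0.75 need Φ(δ − z_{0.0125}) = 0.75, so δ = z_{0.0125} + z_{0.25} = 2.241 + 0.674 = 2.916.
(The Φ(−δ − z_{α/2}) term is vanishingly small for δ > 0 and is dropped in the standard sample-size formula.)
δ = d·√n ⇒ n = (δ/d)² = (2.916 / 0.37)² = 62.11.
Round up to the next whole unit.

n = 63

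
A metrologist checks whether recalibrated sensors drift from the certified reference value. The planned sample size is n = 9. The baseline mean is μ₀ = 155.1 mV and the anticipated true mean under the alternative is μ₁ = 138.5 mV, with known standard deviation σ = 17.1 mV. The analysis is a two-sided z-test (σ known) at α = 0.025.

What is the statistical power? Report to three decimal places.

Power ≈ 0.749

Standardized effect: d = |μ₁ − μ₀| / σ = |138.5 − 155.1| / 17.1 = 0.9708
Noncentrality parameter: δ = d·√n = 0.9708 × √9 = 2.9123
Critical value for a two-sided test at α = 0.025: z_{α/2} = 2.241.
Power = Φ(δ − 2.241) + Φ(−δ − 2.241) = Φ(0.671) + Φ(-5.154) = 0.7489 + 0.0000 = 0.7489.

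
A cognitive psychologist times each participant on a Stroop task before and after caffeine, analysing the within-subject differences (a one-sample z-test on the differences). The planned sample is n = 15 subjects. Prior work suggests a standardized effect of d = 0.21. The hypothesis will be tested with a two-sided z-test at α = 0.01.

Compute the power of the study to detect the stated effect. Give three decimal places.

Power ≈ 0.039

Noncentrality parameter: δ = d·√n = 0.21 × √15 = 0.8133
Critical value for a two-sided test at α = 0.01: z_{α/2} = 2.576.
Power = Φ(δ − 2.576) + Φ(−δ − 2.576) = Φ(-1.763) + Φ(-3.389) = 0.0390 + 0.0004 = 0.0393.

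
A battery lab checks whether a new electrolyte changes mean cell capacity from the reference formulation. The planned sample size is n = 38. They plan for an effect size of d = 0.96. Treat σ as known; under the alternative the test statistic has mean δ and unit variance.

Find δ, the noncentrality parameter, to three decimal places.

δ = d·√n = 0.96 × √38 = 5.9178

δ ≈ 5.918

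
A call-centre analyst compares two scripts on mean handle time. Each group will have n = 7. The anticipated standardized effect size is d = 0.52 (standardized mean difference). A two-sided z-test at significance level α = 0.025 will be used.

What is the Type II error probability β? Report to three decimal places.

β ≈ 0.897

Noncentrality parameter: δ = d·√(n/2) = 0.52 × √(7/2) = 0.9728
Critical value for a two-sided test at α = 0.025: z_{α/2} = 2.241.
Power = Φ(δ − 2.241) + Φ(−δ − 2.241) = Φ(-1.269) + Φ(-3.214) = 0.1023 + 0.0007 = 0.1030.
Type II error: β = 1 − power = 1 − 0.1030 = 0.8970.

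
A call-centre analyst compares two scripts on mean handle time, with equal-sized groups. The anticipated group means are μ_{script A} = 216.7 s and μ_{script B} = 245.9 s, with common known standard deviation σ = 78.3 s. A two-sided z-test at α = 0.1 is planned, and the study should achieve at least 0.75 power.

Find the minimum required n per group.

n = 78 per group

Standardized effect: d = |μ_{script A} − μ_{script B}| / σ = |216.7 − 245.9| / 78.3 = 0.3729
For power 0.75 need Φ(δ − z_{0.05}) = 0.75, so δ = z_{0.05} + z_{0.25} = 1.645 + 0.674 = 2.319.
(For δ > 0 the lower-tail rejection region contributes negligibly to power, so the one-term inversion is standard.)
δ = d·√(n/2) ⇒ n = 2(δ/d)² = 2 × (2.319 / 0.3729)² = 77.36.
Rounding up, n = 78 per group.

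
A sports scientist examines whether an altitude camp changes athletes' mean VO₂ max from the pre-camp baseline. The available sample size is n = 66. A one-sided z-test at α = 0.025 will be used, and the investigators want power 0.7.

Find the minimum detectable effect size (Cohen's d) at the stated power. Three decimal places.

Required noncentrality: δ = z_{0.025} + z_{0.30} = 1.960 + 0.524 = 2.484.
δ = d·√n ⇒ d = δ/√n = 2.484/√66 = 0.3058.

d ≈ 0.306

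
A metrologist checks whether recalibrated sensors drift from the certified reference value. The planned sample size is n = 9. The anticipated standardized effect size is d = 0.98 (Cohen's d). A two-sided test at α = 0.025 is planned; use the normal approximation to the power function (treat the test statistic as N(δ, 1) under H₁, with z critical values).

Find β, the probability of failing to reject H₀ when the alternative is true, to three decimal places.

β ≈ 0.242

Noncentrality parameter: λ = d·√n = 0.98 × √9 = 2.9400
Critical value for a two-sided test at α = 0.025: z_{α/2} = 2.241.
Power = Φ(λ − 2.241) + Φ(−λ − 2.241) = Φ(0.699) + Φ(-5.181) = 0.7576 + 0.0000 = 0.7576.
Type II error: β = 1 − power = 1 − 0.7576 = 0.2424.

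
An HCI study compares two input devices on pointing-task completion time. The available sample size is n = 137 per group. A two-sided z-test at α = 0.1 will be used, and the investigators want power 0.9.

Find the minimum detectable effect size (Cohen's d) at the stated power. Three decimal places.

Required noncentrality: δ = z_{0.05} + z_{0.10} = 1.645 + 1.282 = 2.926.
(The second rejection-region term Φ(−δ − z_{α/2}) is negligible and dropped.)
δ = d·√(n/2) ⇒ d = δ/√(n/2) = 2.926/√(137/2) = 0.3536.

d ≈ 0.354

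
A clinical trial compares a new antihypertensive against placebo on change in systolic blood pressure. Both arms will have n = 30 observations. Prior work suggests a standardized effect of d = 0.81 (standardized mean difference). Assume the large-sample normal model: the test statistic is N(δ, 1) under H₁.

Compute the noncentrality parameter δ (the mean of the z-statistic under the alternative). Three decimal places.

δ ≈ 3.137

δ = d·√(n/2) = 0.81 × √(30/2) = 3.1371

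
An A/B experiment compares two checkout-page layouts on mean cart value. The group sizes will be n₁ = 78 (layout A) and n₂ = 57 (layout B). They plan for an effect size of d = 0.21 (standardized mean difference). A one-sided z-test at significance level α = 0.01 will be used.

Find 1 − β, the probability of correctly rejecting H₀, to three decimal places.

Power ≈ 0.131

Noncentrality parameter: δ = d / √(1/n₁ + 1/n₂) = 0.21 / √(1/78 + 1/57) = 1.2051
One-sided α = 0.01 → critical value z_{0.01} = 2.326.
Power = Φ(δ − 2.326) = Φ(-1.121) = 0.1311.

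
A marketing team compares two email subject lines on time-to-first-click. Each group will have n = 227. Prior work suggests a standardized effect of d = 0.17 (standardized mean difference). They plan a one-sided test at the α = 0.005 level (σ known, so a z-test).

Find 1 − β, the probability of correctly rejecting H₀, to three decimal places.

Noncentrality parameter: λ = d·√(n/2) = 0.17 × √(227/2) = 1.8111
Critical value for a one-sided test at α = 0.005: z_α = 2.576.
Power = Φ(λ − 2.576) = Φ(-0.765) = 0.2222.

Power ≈ 0.222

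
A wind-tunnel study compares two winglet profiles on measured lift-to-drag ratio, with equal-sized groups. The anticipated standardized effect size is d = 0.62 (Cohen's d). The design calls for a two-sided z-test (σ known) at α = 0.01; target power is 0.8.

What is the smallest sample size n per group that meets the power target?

For power 0.8 need Φ(δ − z_{0.005}) = 0.8, so δ = z_{0.005} + z_{0.20} = 2.576 + 0.842 = 3.417.
(For δ > 0 the lower-tail rejection region contributes negligibly to power, so the one-term inversion is standard.)
δ = d·√(n/2) ⇒ n = 2(δ/d)² = 2 × (3.417 / 0.62)² = 60.76.
Rounding up, n = 61 per group.

n = 61 per group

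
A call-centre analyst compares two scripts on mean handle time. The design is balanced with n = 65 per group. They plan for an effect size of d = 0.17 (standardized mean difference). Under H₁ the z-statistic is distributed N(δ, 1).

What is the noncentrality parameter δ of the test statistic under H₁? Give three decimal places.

δ ≈ 0.969

The noncentrality parameter scales effect size by the design's sample-size factor: δ = d·√(n/2) = 0.17 × √(65/2) = 0.9691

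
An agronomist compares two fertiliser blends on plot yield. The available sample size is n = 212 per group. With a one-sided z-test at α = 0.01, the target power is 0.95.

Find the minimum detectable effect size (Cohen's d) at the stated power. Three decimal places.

Required noncentrality: δ = z_{0.01} + z_{0.05} = 2.326 + 1.645 = 3.971.
δ = d·√(n/2) ⇒ d = δ/√(n/2) = 3.971/√(212/2) = 0.3857.

d ≈ 0.386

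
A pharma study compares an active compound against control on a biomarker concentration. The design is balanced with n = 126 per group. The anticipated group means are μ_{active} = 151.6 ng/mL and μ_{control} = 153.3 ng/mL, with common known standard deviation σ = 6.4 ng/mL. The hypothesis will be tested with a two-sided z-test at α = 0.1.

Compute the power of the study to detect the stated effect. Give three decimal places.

Power ≈ 0.679

Standardized effect: d = |μ_{active} − μ_{control}| / σ = |151.6 − 153.3| / 6.4 = 0.2656
Noncentrality parameter: δ = d·√(n/2) = 0.2656 × √(126/2) = 2.1083
Critical value for a two-sided test at α = 0.1: z_{α/2} = 1.645.
Power = Φ(δ − 1.645) + Φ(−δ − 1.645) = Φ(0.463) + Φ(-3.753) = 0.6785 + 0.0001 = 0.6786.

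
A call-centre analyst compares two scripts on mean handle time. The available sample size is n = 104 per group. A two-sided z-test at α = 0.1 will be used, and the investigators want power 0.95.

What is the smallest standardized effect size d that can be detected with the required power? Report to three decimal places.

Required noncentrality: δ = z_{0.05} + z_{0.05} = 1.645 + 1.645 = 3.290.
(Lower-tail contribution to power is negligible for δ > 0.)
δ = d·√(n/2) ⇒ d = δ/√(n/2) = 3.290/√(104/2) = 0.4562.

d ≈ 0.456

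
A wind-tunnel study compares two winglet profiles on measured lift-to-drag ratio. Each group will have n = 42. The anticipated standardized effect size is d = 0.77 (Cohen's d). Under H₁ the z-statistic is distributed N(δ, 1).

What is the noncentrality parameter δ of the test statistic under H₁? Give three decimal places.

δ ≈ 3.529

δ = d·√(n/2) = 0.77 × √(42/2) = 3.5286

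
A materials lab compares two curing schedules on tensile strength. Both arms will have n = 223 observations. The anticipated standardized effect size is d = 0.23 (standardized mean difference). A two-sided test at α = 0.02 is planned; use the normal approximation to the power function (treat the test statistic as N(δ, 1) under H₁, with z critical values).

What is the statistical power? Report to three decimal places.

Power ≈ 0.541

Noncentrality parameter: δ = d·√(n/2) = 0.23 × √(223/2) = 2.4287
Two-sided α = 0.02 → critical value z_{0.01} = 2.326.
Power = Φ(δ − 2.326) + Φ(−δ − 2.326) = Φ(0.102) + Φ(-4.755) = 0.5407 + 0.0000 = 0.5407.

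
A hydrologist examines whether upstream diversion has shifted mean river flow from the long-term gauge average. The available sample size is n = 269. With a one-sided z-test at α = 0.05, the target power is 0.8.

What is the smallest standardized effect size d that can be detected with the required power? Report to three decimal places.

d ≈ 0.152

Required noncentrality: δ = z_{0.05} + z_{0.20} = 1.645 + 0.842 = 2.486.
δ = d·√n ⇒ d = δ/√n = 2.486/√269 = 0.1516.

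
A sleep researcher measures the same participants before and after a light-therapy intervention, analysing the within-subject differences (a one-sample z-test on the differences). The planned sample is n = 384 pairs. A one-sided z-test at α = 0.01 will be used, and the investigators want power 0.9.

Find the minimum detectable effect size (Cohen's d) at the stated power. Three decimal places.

d ≈ 0.184

Need Φ(δ − 2.326) = 0.9, so δ = 2.326 + 1.282 = 3.608.
δ = d·√n ⇒ d = δ/√n = 3.608/√384 = 0.1841.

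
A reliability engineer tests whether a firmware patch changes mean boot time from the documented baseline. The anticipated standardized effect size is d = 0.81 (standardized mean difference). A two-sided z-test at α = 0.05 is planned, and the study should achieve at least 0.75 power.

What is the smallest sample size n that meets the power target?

n = 11

For power 0.75 need Φ(δ − z_{0.025}) = 0.75, so δ = z_{0.025} + z_{0.25} = 1.960 + 0.674 = 2.634.
(Ignoring the negligible lower-tail rejection probability gives the usual closed-form inversion.)
δ = d·√n ⇒ n = (δ/d)² = (2.634 / 0.81)² = 10.58.
Rounding up, n = 11.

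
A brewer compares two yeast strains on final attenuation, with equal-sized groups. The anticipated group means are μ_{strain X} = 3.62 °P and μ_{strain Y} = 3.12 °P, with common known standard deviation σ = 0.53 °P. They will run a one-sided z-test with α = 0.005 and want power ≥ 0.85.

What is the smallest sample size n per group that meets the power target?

n = 30 per group

Standardized effect: d = |μ_{strain X} − μ_{strain Y}| / σ = |3.62 − 3.12| / 0.53 = 0.9434
For power 0.85 need Φ(δ − z_{0.005}) = 0.85, so δ = z_{0.005} + z_{0.15} = 2.576 + 1.036 = 3.612.
δ = d·√(n/2) ⇒ n = 2(δ/d)² = 2 × (3.612 / 0.9434)² = 29.32.
Rounding up, n = 30 per group.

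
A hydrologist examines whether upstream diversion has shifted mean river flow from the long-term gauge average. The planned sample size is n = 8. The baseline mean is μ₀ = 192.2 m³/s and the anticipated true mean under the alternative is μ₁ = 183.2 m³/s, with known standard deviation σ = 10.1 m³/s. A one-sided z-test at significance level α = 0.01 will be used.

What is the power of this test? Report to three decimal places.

Standardized effect: d = |μ₁ − μ₀| / σ = |183.2 − 192.2| / 10.1 = 0.8911
Noncentrality parameter: δ = d·√n = 0.8911 × √8 = 2.5204
One-sided α = 0.01 → critical value z_{0.01} = 2.326.
Power = P(Z > 2.326 − δ) = Φ(0.194) = 0.5769.

Power ≈ 0.577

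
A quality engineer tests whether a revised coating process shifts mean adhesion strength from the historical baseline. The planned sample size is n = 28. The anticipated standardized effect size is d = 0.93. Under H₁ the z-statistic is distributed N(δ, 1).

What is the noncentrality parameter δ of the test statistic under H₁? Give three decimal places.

δ ≈ 4.921

δ = d·√n = 0.93 × √28 = 4.9211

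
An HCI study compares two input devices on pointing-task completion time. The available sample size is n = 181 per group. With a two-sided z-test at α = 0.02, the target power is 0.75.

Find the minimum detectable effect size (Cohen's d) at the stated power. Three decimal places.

Required noncentrality: δ = z_{0.01} + z_{0.25} = 2.326 + 0.674 = 3.001.
(The second rejection-region term Φ(−δ − z_{α/2}) is negligible and dropped.)
δ = d·√(n/2) ⇒ d = δ/√(n/2) = 3.001/√(181/2) = 0.3154.

d ≈ 0.315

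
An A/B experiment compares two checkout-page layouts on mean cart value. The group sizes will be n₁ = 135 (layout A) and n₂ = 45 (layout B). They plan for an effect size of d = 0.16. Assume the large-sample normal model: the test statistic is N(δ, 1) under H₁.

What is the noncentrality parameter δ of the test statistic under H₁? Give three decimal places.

The noncentrality parameter scales effect size by the design's sample-size factor: δ = d / √(1/n₁ + 1/n₂) = 0.16 / √(1/135 + 1/45) = 0.9295

δ ≈ 0.930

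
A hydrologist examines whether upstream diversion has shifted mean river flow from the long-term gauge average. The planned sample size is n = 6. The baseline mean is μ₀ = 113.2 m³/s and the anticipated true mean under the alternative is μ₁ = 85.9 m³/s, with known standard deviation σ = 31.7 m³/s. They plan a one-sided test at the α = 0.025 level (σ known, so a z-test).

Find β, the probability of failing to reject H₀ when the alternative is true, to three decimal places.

Standardized effect: d = |μ₁ − μ₀| / σ = |85.9 − 113.2| / 31.7 = 0.8612
Noncentrality parameter: δ = d·√n = 0.8612 × √6 = 2.1095
Critical value for a one-sided test at α = 0.025: z_α = 1.960.
Power = P(Z > 1.960 − δ) = Φ(0.150) = 0.5594.
Type II error: β = 1 − power = 1 − 0.5594 = 0.4406.

β ≈ 0.441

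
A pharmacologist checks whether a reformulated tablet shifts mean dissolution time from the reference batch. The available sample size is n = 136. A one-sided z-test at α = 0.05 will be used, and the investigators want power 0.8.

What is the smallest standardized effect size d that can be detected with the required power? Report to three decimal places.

d ≈ 0.213

Need Φ(δ − 1.645) = 0.8, so δ = 1.645 + 0.842 = 2.486.
δ = d·√n ⇒ d = δ/√n = 2.486/√136 = 0.2132.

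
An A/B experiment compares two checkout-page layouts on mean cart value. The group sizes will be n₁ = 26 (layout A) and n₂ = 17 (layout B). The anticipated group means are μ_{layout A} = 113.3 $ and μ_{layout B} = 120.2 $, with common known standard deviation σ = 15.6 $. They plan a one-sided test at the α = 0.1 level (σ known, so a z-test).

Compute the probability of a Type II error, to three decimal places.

Standardized effect: d = |μ_{layout A} − μ_{layout B}| / σ = |113.3 − 120.2| / 15.6 = 0.4423
Noncentrality parameter: δ = d / √(1/n₁ + 1/n₂) = 0.4423 / √(1/26 + 1/17) = 1.4181
One-sided α = 0.1 → critical value z_{0.1} = 1.282.
Power = Φ(δ − 1.282) = Φ(0.137) = 0.5543.
Type II error: β = 1 − power = 1 − 0.5543 = 0.4457.

β ≈ 0.446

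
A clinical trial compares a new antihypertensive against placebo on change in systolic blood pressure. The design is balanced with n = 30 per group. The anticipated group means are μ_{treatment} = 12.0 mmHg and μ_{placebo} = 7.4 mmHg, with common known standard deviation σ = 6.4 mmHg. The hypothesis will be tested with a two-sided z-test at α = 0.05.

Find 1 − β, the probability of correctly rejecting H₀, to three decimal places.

Standardized effect: d = |μ_{treatment} − μ_{placebo}| / σ = |12.0 − 7.4| / 6.4 = 0.7187
Noncentrality parameter: δ = d·√(n/2) = 0.7187 × √(30/2) = 2.7837
Critical value for a two-sided test at α = 0.05: z_{α/2} = 1.960.
Power = Φ(δ − 1.960) + Φ(−δ − 1.960) = Φ(0.824) + Φ(-4.744) = 0.7950 + 0.0000 = 0.7950.

Power ≈ 0.795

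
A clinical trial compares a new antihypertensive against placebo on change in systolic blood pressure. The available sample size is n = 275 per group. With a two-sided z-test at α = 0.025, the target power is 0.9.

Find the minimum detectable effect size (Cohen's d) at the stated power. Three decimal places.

Required noncentrality: δ = z_{0.0125} + z_{0.10} = 2.241 + 1.282 = 3.523.
(The second rejection-region term Φ(−δ − z_{α/2}) is negligible and dropped.)
δ = d·√(n/2) ⇒ d = δ/√(n/2) = 3.523/√(275/2) = 0.3004.

d ≈ 0.300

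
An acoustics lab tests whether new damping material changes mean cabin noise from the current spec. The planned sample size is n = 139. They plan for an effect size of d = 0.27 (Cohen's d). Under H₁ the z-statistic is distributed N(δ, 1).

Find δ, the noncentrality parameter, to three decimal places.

δ = d·√n = 0.27 × √139 = 3.1833

δ ≈ 3.183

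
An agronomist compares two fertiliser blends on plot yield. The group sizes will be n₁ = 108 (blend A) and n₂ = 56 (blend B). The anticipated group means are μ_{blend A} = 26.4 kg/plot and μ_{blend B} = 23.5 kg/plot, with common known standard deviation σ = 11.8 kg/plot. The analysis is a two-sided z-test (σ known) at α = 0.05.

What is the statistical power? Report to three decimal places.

Power ≈ 0.320

Standardized effect: d = |μ_{blend A} − μ_{blend B}| / σ = |26.4 − 23.5| / 11.8 = 0.2458
Noncentrality parameter: δ = d / √(1/n₁ + 1/n₂) = 0.2458 / √(1/108 + 1/56) = 1.4925
Two-sided α = 0.05 → critical value z_{0.025} = 1.960.
Power = Φ(δ − 1.960) + Φ(−δ − 1.960) = Φ(-0.468) + Φ(-3.452) = 0.3201 + 0.0003 = 0.3203.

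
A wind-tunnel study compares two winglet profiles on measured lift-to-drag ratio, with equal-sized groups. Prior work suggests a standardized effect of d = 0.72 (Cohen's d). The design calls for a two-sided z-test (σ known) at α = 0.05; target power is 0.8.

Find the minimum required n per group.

Set Φ(δ − 1.960) = 0.8; then δ − 1.960 = Φ⁻¹(0.8) = 0.842, giving δ = 2.802.
(Ignoring the negligible lower-tail rejection probability gives the usual closed-form inversion.)
δ = d·√(n/2) ⇒ n = 2(δ/d)² = 2 × (2.802 / 0.72)² = 30.28.
Rounding up, n = 31 per group.

n = 31 per group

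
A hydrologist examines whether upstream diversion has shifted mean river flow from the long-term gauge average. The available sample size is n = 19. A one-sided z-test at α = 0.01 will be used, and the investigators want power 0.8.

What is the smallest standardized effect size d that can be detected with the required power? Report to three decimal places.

d ≈ 0.727

Need Φ(δ − 2.326) = 0.8, so δ = 2.326 + 0.842 = 3.168.
δ = d·√n ⇒ d = δ/√n = 3.168/√19 = 0.7268.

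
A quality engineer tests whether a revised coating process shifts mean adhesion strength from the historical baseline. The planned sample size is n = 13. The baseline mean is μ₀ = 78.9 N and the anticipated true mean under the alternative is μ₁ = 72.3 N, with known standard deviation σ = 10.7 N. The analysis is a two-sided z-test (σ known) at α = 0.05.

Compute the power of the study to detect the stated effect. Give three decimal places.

Standardized effect: d = |μ₁ − μ₀| / σ = |72.3 − 78.9| / 10.7 = 0.6168
Noncentrality parameter: δ = d·√n = 0.6168 × √13 = 2.2240
Two-sided α = 0.05 → critical value z_{0.025} = 1.960.
Power = Φ(δ − 1.960) + Φ(−δ − 1.960) = Φ(0.264) + Φ(-4.184) = 0.6041 + 0.0000 = 0.6041.

Power ≈ 0.604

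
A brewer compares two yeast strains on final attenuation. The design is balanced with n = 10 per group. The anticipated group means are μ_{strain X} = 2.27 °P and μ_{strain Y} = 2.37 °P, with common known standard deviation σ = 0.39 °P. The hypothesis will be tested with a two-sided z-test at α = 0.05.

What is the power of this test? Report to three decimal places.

Power ≈ 0.088

Standardized effect: d = |μ_{strain X} − μ_{strain Y}| / σ = |2.27 − 2.37| / 0.39 = 0.2564
Noncentrality parameter: δ = d·√(n/2) = 0.2564 × √(10/2) = 0.5734
Critical value for a two-sided test at α = 0.05: z_{α/2} = 1.960.
Power = Φ(δ − 1.960) + Φ(−δ − 1.960) = Φ(-1.387) + Φ(-2.533) = 0.0828 + 0.0056 = 0.0884.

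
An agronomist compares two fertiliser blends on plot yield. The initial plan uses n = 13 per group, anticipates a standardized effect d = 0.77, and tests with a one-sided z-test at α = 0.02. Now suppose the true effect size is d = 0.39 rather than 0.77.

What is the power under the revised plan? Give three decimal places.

Power ≈ 0.145

With d = 0.39: δ = d·√(n/2) = 0.39 × √(13/2) = 0.9943. Critical value z_{0.02} = 2.054.
Revised power = Φ(δ − 2.054) = Φ(-1.059) = 0.1447.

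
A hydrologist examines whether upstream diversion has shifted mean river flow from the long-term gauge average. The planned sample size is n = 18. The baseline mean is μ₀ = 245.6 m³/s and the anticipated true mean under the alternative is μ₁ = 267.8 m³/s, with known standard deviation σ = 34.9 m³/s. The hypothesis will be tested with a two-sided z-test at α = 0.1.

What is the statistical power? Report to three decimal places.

Power ≈ 0.854

Standardized effect: d = |μ₁ − μ₀| / σ = |267.8 − 245.6| / 34.9 = 0.6361
Noncentrality parameter: δ = d·√n = 0.6361 × √18 = 2.6988
Two-sided α = 0.1 → critical value z_{0.05} = 1.645.
Power = Φ(δ − 1.645) + Φ(−δ − 1.645) = Φ(1.054) + Φ(-4.344) = 0.8540 + 0.0000 = 0.8540.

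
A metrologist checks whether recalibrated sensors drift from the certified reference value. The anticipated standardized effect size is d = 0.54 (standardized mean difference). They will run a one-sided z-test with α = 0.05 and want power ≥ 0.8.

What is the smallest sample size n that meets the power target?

Set Φ(δ − 1.645) = 0.8; then δ − 1.645 = Φ⁻¹(0.8) = 0.842, giving δ = 2.486.
δ = d·√n ⇒ n = (δ/d)² = (2.486 / 0.54)² = 21.20.
Round up to the next whole unit.

n = 22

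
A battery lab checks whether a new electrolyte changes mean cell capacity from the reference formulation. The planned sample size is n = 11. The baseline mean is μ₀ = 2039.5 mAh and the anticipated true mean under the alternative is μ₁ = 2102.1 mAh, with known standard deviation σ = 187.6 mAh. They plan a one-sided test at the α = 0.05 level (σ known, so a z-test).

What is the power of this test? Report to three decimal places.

Standardized effect: d = |μ₁ − μ₀| / σ = |2102.1 − 2039.5| / 187.6 = 0.3337
Noncentrality parameter: δ = d·√n = 0.3337 × √11 = 1.1067
Critical value for a one-sided test at α = 0.05: z_α = 1.645.
Power = Φ(δ − 1.645) = Φ(-0.538) = 0.2952.

Power ≈ 0.295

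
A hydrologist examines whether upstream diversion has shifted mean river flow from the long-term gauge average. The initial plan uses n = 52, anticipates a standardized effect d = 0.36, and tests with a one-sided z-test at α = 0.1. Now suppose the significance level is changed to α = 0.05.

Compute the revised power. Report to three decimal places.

Power ≈ 0.829

δ = d·√n = 0.36 × √52 = 2.5960 (unchanged). New critical value: z_{0.05} = 1.645.
Revised power = P(Z > 1.645 − δ) = Φ(0.951) = 0.8292.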